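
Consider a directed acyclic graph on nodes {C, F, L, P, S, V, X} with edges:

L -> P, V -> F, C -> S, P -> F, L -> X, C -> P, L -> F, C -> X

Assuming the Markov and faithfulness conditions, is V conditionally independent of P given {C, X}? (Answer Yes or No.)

Yes

3 paths connect V and P; each must be blocked for d-separation to hold:
Path 1: V → F ← L → X ← C → P
  F is a collider here and neither F nor any of its descendants is conditioned on, so the collider stays closed — the path is blocked at F.
Path 2: V → F ← L → P
  F is a collider here and neither F nor any of its descendants is conditioned on, so the collider stays closed — the path is blocked at F.
Path 3: V → F ← P
  F is a collider here and neither F nor any of its descendants is conditioned on, so the collider stays closed — the path is blocked at F.
Every path is blocked, so V and P are d-separated given {C, X}.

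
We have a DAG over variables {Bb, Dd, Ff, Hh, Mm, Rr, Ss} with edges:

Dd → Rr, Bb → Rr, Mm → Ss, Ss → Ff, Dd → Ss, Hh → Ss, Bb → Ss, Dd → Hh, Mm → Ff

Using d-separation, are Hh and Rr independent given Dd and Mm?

Yes

There are 4 undirected paths between Hh and Rr; checking each against the conditioning set {Dd, Mm}:
Path 1: Hh ← Dd → Rr
  Dd is a fork here and Dd is conditioned on, so the path is blocked at Dd.
Path 2: Hh ← Dd → Ss ← Bb → Rr
  Dd is a fork here and Dd is conditioned on, so the path is blocked at Dd.
Path 3: Hh → Ss ← Dd → Rr
  Ss is a collider here and neither Ss nor any of its descendants is conditioned on, so the collider stays closed — the path is blocked at Ss.
Path 4: Hh → Ss ← Bb → Rr
  Ss is a collider here and neither Ss nor any of its descendants is conditioned on, so the collider stays closed — the path is blocked at Ss.
Since every path is blocked, d-separation holds.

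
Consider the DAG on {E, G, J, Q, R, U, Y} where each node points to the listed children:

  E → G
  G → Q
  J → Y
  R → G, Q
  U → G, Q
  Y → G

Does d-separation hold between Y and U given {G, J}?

3 paths connect Y and U; each must be blocked for d-separation to hold:
Path 1: Y → G → Q ← U
  G is a chain here and G is conditioned on, so the path is blocked at G.
Path 2: Y → G ← R → Q ← U
  Q is a collider here and neither Q nor any of its descendants is conditioned on, so the collider stays closed — the path is blocked at Q.
Path 3: Y → G ← U
  G is a collider and G is conditioned on, which opens it — no node blocks this path, so it is active.
Since the path Y → G ← U is active, Y and U are not d-separated given {G, J}.

No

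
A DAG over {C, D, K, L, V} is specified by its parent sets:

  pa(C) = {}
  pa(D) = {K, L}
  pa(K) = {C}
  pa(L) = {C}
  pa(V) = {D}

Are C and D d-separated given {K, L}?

Yes

2 paths connect C and D; each must be blocked for d-separation to hold:
  1. C → K → D — K:chain[blocks] ⇒ blocked
  2. C → L → D — L:chain[blocks] ⇒ blocked
All paths are blocked; C ⊥ D | {K, L} holds.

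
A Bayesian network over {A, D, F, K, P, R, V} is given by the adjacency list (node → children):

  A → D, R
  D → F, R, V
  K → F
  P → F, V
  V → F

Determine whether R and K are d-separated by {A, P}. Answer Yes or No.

Enumerating the 6 paths from R to K and testing each for blocking by {A, P}:
Path 1: R ← D → V ← P → F ← K
  V is a collider here and neither V nor any of its descendants is conditioned on, so the collider stays closed — the path is blocked at V.
Path 2: R ← D → V → F ← K
  F is a collider here and neither F nor any of its descendants is conditioned on, so the collider stays closed — the path is blocked at F.
Path 3: R ← D → F ← K
  F is a collider here and neither F nor any of its descendants is conditioned on, so the collider stays closed — the path is blocked at F.
Path 4: R ← A → D → V ← P → F ← K
  A is a fork here and A is conditioned on, so the path is blocked at A.
Path 5: R ← A → D → V → F ← K
  A is a fork here and A is conditioned on, so the path is blocked at A.
Path 6: R ← A → D → F ← K
  A is a fork here and A is conditioned on, so the path is blocked at A.
All paths are blocked; R ⊥ K | {A, P} holds.

Yes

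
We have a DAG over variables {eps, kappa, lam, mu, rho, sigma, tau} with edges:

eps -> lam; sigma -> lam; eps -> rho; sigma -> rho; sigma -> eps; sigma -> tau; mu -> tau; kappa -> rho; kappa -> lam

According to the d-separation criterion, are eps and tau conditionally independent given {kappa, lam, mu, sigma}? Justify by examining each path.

5 paths connect eps and tau; each must be blocked for d-separation to hold:
Path 1: eps ← sigma → tau
  sigma is a fork here and sigma is conditioned on, so the path is blocked at sigma.
Path 2: eps → rho ← sigma → tau
  rho is a collider here and neither rho nor any of its descendants is conditioned on, so the collider stays closed — the path is blocked at rho.
Path 3: eps → rho ← kappa → lam ← sigma → tau
  rho is a collider here and neither rho nor any of its descendants is conditioned on, so the collider stays closed — the path is blocked at rho.
Path 4: eps → lam ← sigma → tau
  sigma is a fork here and sigma is conditioned on, so the path is blocked at sigma.
Path 5: eps → lam ← kappa → rho ← sigma → tau
  kappa is a fork here and kappa is conditioned on, so the path is blocked at kappa.
Every path is blocked, so eps and tau are d-separated given {kappa, lam, mu, sigma}.

Yes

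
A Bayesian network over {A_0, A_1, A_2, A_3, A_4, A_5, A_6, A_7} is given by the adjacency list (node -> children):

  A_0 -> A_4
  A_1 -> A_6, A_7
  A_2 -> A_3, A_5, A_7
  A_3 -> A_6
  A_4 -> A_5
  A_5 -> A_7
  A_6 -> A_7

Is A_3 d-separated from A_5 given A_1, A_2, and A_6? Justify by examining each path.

Yes

We examine all 6 paths between A_3 and A_5:
Path 1: A_3 → A_6 → A_7 ← A_5
  A_6 is a chain here and A_6 is conditioned on, so the path is blocked at A_6.
Path 2: A_3 → A_6 → A_7 ← A_2 → A_5
  A_6 is a chain here and A_6 is conditioned on, so the path is blocked at A_6.
Path 3: A_3 → A_6 ← A_1 → A_7 ← A_5
  A_1 is a fork here and A_1 is conditioned on, so the path is blocked at A_1.
Path 4: A_3 → A_6 ← A_1 → A_7 ← A_2 → A_5
  A_1 is a fork here and A_1 is conditioned on, so the path is blocked at A_1.
Path 5: A_3 ← A_2 → A_7 ← A_5
  A_2 is a fork here and A_2 is conditioned on, so the path is blocked at A_2.
Path 6: A_3 ← A_2 → A_5
  A_2 is a fork here and A_2 is conditioned on, so the path is blocked at A_2.
All paths are blocked; A_3 ⊥ A_5 | {A_1, A_2, A_6} holds.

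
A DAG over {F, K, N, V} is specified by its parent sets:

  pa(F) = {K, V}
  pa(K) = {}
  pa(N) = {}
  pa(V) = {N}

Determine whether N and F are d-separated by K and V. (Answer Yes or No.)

The only undirected path from N to F is:
  1. N → V → F — V:chain[blocks] ⇒ blocked
Every path is blocked, so N and F are d-separated given {K, V}.

Yes — N and F are d-separated given {K, V}.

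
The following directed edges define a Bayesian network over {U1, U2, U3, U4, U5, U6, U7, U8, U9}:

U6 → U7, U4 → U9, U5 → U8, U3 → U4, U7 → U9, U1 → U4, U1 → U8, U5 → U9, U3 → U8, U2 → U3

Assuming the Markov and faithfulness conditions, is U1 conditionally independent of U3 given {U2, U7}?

4 paths connect U1 and U3; each must be blocked for d-separation to hold:
Path 1: U1 → U4 → U9 ← U5 → U8 ← U3
  U9 is a collider here and neither U9 nor any of its descendants is conditioned on, so the collider stays closed — the path is blocked at U9.
Path 2: U1 → U4 ← U3
  U4 is a collider here and neither U4 nor any of its descendants is conditioned on, so the collider stays closed — the path is blocked at U4.
Path 3: U1 → U8 ← U5 → U9 ← U4 ← U3
  U8 is a collider here and neither U8 nor any of its descendants is conditioned on, so the collider stays closed — the path is blocked at U8.
Path 4: U1 → U8 ← U3
  U8 is a collider here and neither U8 nor any of its descendants is conditioned on, so the collider stays closed — the path is blocked at U8.
All paths are blocked; U1 ⊥ U3 | {U2, U7} holds.

Yes — U1 and U3 are d-separated given {U2, U7}.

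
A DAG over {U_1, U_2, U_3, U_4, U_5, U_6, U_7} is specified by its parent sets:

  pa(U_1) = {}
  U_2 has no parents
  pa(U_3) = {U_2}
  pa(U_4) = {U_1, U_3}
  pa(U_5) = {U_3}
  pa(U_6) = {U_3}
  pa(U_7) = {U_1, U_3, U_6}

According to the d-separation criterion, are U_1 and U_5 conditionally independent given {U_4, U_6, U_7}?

No — U_1 and U_5 are not d-separated given {U_4, U_6, U_7}.

3 paths connect U_1 and U_5; each must be blocked for d-separation to hold:
Path 1: U_1 → U_7 ← U_6 ← U_3 → U_5
  U_6 is a chain here and U_6 is conditioned on, so the path is blocked at U_6.
Path 2: U_1 → U_7 ← U_3 → U_5
  U_7 is a collider and U_7 is conditioned on, which opens it; U_3 is a fork and U_3 is not conditioned on — no node blocks this path, so it is active.
Path 3: U_1 → U_4 ← U_3 → U_5
  U_4 is a collider and U_4 is conditioned on, which opens it; U_3 is a fork and U_3 is not conditioned on — no node blocks this path, so it is active.
At least one path is unblocked, so d-separation fails.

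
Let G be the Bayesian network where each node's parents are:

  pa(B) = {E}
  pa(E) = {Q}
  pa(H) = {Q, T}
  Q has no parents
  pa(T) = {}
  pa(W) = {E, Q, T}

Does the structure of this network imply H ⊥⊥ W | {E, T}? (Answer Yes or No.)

No

3 paths connect H and W; each must be blocked for d-separation to hold:
  1. H ← Q → E → W — Q:fork[open]; E:chain[blocks] ⇒ blocked
  2. H ← Q → W — Q:fork[open] ⇒ active
  3. H ← T → W — T:fork[blocks] ⇒ blocked
At least one path is unblocked, so d-separation fails.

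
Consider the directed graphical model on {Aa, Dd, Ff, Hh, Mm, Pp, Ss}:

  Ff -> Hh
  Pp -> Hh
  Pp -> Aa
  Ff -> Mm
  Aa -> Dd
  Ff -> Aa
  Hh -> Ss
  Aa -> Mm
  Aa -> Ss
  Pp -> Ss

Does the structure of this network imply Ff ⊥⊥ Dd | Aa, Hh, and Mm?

6 paths connect Ff and Dd; each must be blocked for d-separation to hold:
  1. Ff → Mm ← Aa → Dd — Mm:collider[open]; Aa:fork[blocks] ⇒ blocked
  2. Ff → Hh ← Pp → Aa → Dd — Hh:collider[open]; Pp:fork[open]; Aa:chain[blocks] ⇒ blocked
  3. Ff → Hh ← Pp → Ss ← Aa → Dd — Hh:collider[open]; Pp:fork[open]; Ss:collider[blocks]; Aa:fork[blocks] ⇒ blocked
  4. Ff → Hh → Ss ← Pp → Aa → Dd — Hh:chain[blocks]; Ss:collider[blocks]; Pp:fork[open]; Aa:chain[blocks] ⇒ blocked
  5. Ff → Hh → Ss ← Aa → Dd — Hh:chain[blocks]; Ss:collider[blocks]; Aa:fork[blocks] ⇒ blocked
  6. Ff → Aa → Dd — Aa:chain[blocks] ⇒ blocked
All paths are blocked; Ff ⊥ Dd | {Aa, Hh, Mm} holds.

Yes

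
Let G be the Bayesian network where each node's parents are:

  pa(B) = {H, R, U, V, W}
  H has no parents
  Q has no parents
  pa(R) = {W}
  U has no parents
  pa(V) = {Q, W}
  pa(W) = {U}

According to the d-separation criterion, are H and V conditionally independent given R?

We examine all 4 paths between H and V:
  1. H → B ← V — B:collider[blocks] ⇒ blocked
  2. H → B ← R ← W → V — B:collider[blocks]; R:chain[blocks]; W:fork[open] ⇒ blocked
  3. H → B ← W → V — B:collider[blocks]; W:fork[open] ⇒ blocked
  4. H → B ← U → W → V — B:collider[blocks]; U:fork[open]; W:chain[open] ⇒ blocked
Since every path is blocked, d-separation holds.

Yes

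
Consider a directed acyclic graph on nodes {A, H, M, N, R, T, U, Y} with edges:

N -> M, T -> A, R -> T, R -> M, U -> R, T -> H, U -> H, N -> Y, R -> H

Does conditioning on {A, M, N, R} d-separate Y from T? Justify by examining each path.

There are 3 undirected paths between Y and T; checking each against the conditioning set {A, M, N, R}:
  1. Y ← N → M ← R → H ← T — N:fork[blocks]; M:collider[open]; R:fork[blocks]; H:collider[blocks] ⇒ blocked
  2. Y ← N → M ← R → T — N:fork[blocks]; M:collider[open]; R:fork[blocks] ⇒ blocked
  3. Y ← N → M ← R ← U → H ← T — N:fork[blocks]; M:collider[open]; R:chain[blocks]; U:fork[open]; H:collider[blocks] ⇒ blocked
Since every path is blocked, d-separation holds.

Yes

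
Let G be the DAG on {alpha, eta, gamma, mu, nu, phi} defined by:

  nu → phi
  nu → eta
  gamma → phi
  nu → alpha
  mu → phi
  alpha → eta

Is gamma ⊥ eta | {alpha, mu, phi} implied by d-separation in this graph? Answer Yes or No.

No

We examine all 2 paths between gamma and eta:
  1. gamma → phi ← nu → eta — phi:collider[open]; nu:fork[open] ⇒ active
  2. gamma → phi ← nu → alpha → eta — phi:collider[open]; nu:fork[open]; alpha:chain[blocks] ⇒ blocked
Because an active path exists, gamma and eta are not d-separated.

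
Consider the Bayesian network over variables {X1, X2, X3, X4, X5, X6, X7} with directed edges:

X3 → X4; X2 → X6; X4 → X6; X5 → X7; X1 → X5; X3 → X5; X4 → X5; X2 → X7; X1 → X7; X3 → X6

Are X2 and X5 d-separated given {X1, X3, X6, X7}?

No

We examine all 6 paths between X2 and X5:
Path 1: X2 → X6 ← X3 → X5
  X3 is a fork here and X3 is conditioned on, so the path is blocked at X3.
Path 2: X2 → X6 ← X3 → X4 → X5
  X3 is a fork here and X3 is conditioned on, so the path is blocked at X3.
Path 3: X2 → X6 ← X4 ← X3 → X5
  X3 is a fork here and X3 is conditioned on, so the path is blocked at X3.
Path 4: X2 → X6 ← X4 → X5
  X6 is a collider and X6 is conditioned on, which opens it; X4 is a fork and X4 is not conditioned on — no node blocks this path, so it is active.
Path 5: X2 → X7 ← X1 → X5
  X1 is a fork here and X1 is conditioned on, so the path is blocked at X1.
Path 6: X2 → X7 ← X5
  X7 is a collider and X7 is conditioned on, which opens it — no node blocks this path, so it is active.
At least one path is unblocked, so d-separation fails.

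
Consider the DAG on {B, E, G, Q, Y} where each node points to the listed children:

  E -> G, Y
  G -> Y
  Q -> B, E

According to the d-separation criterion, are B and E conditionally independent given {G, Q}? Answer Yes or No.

Yes

The only undirected path from B to E is:
Path 1: B ← Q → E
  Q is a fork here and Q is conditioned on, so the path is blocked at Q.
Since every path is blocked, d-separation holds.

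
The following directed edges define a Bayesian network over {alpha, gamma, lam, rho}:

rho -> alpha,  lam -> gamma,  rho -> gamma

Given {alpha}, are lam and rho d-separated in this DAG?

The only undirected path from lam to rho is:
  1. lam → gamma ← rho — gamma:collider[blocks] ⇒ blocked
All paths are blocked; lam ⊥ rho | {alpha} holds.

Yes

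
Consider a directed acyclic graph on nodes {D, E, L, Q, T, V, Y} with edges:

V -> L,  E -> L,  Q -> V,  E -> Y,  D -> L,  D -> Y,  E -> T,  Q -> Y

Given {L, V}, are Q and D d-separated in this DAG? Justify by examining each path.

Enumerating the 4 paths from Q to D and testing each for blocking by {L, V}:
Path 1: Q → V → L ← E → Y ← D
  V is a chain here and V is conditioned on, so the path is blocked at V.
Path 2: Q → V → L ← D
  V is a chain here and V is conditioned on, so the path is blocked at V.
Path 3: Q → Y ← E → L ← D
  Y is a collider here and neither Y nor any of its descendants is conditioned on, so the collider stays closed — the path is blocked at Y.
Path 4: Q → Y ← D
  Y is a collider here and neither Y nor any of its descendants is conditioned on, so the collider stays closed — the path is blocked at Y.
All paths are blocked; Q ⊥ D | {L, V} holds.

Yes — Q and D are d-separated given {L, V}.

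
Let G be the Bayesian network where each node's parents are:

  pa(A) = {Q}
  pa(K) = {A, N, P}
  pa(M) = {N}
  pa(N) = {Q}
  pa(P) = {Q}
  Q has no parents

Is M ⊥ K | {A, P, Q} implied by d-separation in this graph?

No

3 paths connect M and K; each must be blocked for d-separation to hold:
  1. M ← N → K — N:fork[open] ⇒ active
  2. M ← N ← Q → P → K — N:chain[open]; Q:fork[blocks]; P:chain[blocks] ⇒ blocked
  3. M ← N ← Q → A → K — N:chain[open]; Q:fork[blocks]; A:chain[blocks] ⇒ blocked
At least one path is unblocked, so d-separation fails.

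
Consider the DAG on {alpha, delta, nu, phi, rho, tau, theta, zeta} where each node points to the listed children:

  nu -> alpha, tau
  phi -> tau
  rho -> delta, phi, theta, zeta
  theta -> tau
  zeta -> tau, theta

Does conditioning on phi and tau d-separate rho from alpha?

5 paths connect rho and alpha; each must be blocked for d-separation to hold:
Path 1: rho → zeta → tau ← nu → alpha
  zeta is a chain and zeta is not conditioned on; tau is a collider and tau is conditioned on, which opens it; nu is a fork and nu is not conditioned on — no node blocks this path, so it is active.
Path 2: rho → zeta → theta → tau ← nu → alpha
  zeta is a chain and zeta is not conditioned on; theta is a chain and theta is not conditioned on; tau is a collider and tau is conditioned on, which opens it; nu is a fork and nu is not conditioned on — no node blocks this path, so it is active.
Path 3: rho → theta ← zeta → tau ← nu → alpha
  theta is a collider and its descendant tau is conditioned on, which opens it; zeta is a fork and zeta is not conditioned on; tau is a collider and tau is conditioned on, which opens it; nu is a fork and nu is not conditioned on — no node blocks this path, so it is active.
Path 4: rho → theta → tau ← nu → alpha
  theta is a chain and theta is not conditioned on; tau is a collider and tau is conditioned on, which opens it; nu is a fork and nu is not conditioned on — no node blocks this path, so it is active.
Path 5: rho → phi → tau ← nu → alpha
  phi is a chain here and phi is conditioned on, so the path is blocked at phi.
Because an active path exists, rho and alpha are not d-separated.

No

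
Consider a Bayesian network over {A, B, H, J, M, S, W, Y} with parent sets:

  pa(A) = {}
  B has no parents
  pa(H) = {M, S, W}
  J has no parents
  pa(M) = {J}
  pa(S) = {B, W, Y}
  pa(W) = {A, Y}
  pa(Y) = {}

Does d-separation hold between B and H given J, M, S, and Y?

No

We examine all 3 paths between B and H:
Path 1: B → S → H
  S is a chain here and S is conditioned on, so the path is blocked at S.
Path 2: B → S ← W → H
  S is a collider and S is conditioned on, which opens it; W is a fork and W is not conditioned on — no node blocks this path, so it is active.
Path 3: B → S ← Y → W → H
  Y is a fork here and Y is conditioned on, so the path is blocked at Y.
Because an active path exists, B and H are not d-separated.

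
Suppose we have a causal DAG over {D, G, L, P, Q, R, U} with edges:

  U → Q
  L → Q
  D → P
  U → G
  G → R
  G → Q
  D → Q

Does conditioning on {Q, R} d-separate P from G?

There are 2 undirected paths between P and G; checking each against the conditioning set {Q, R}:
Path 1: P ← D → Q ← G
  D is a fork and D is not conditioned on; Q is a collider and Q is conditioned on, which opens it — no node blocks this path, so it is active.
Path 2: P ← D → Q ← U → G
  D is a fork and D is not conditioned on; Q is a collider and Q is conditioned on, which opens it; U is a fork and U is not conditioned on — no node blocks this path, so it is active.
Because an active path exists, P and G are not d-separated.

No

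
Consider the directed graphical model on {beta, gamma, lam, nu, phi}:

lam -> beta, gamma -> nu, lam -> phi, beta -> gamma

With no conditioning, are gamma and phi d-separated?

No — gamma and phi are not d-separated given ∅.

The only undirected path from gamma to phi is:
Path 1: gamma ← beta ← lam → phi
  beta is a chain and beta is not conditioned on; lam is a fork and lam is not conditioned on — no node blocks this path, so it is active.
At least one path is unblocked, so d-separation fails.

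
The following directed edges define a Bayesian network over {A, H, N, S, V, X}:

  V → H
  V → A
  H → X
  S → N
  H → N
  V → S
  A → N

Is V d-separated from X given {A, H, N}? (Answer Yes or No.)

There are 3 undirected paths between V and X; checking each against the conditioning set {A, H, N}:
Path 1: V → H → X
  H is a chain here and H is conditioned on, so the path is blocked at H.
Path 2: V → A → N ← H → X
  A is a chain here and A is conditioned on, so the path is blocked at A.
Path 3: V → S → N ← H → X
  H is a fork here and H is conditioned on, so the path is blocked at H.
Since every path is blocked, d-separation holds.

Yes — V and X are d-separated given {A, H, N}.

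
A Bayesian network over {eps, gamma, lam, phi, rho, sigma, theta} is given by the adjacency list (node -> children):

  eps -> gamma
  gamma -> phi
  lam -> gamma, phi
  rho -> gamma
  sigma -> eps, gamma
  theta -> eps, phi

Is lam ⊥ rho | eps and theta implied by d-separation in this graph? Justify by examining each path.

Yes

4 paths connect lam and rho; each must be blocked for d-separation to hold:
Path 1: lam → phi ← gamma ← rho
  phi is a collider here and neither phi nor any of its descendants is conditioned on, so the collider stays closed — the path is blocked at phi.
Path 2: lam → phi ← theta → eps → gamma ← rho
  phi is a collider here and neither phi nor any of its descendants is conditioned on, so the collider stays closed — the path is blocked at phi.
Path 3: lam → phi ← theta → eps ← sigma → gamma ← rho
  phi is a collider here and neither phi nor any of its descendants is conditioned on, so the collider stays closed — the path is blocked at phi.
Path 4: lam → gamma ← rho
  gamma is a collider here and neither gamma nor any of its descendants is conditioned on, so the collider stays closed — the path is blocked at gamma.
All paths are blocked; lam ⊥ rho | {eps, theta} holds.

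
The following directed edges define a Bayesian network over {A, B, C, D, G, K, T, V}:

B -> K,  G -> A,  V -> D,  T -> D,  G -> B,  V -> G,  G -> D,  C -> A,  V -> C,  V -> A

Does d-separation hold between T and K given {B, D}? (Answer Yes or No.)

There are 4 undirected paths between T and K; checking each against the conditioning set {B, D}:
Path 1: T → D ← V → G → B → K
  B is a chain here and B is conditioned on, so the path is blocked at B.
Path 2: T → D ← V → A ← G → B → K
  A is a collider here and neither A nor any of its descendants is conditioned on, so the collider stays closed — the path is blocked at A.
Path 3: T → D ← V → C → A ← G → B → K
  A is a collider here and neither A nor any of its descendants is conditioned on, so the collider stays closed — the path is blocked at A.
Path 4: T → D ← G → B → K
  B is a chain here and B is conditioned on, so the path is blocked at B.
Since every path is blocked, d-separation holds.

Yes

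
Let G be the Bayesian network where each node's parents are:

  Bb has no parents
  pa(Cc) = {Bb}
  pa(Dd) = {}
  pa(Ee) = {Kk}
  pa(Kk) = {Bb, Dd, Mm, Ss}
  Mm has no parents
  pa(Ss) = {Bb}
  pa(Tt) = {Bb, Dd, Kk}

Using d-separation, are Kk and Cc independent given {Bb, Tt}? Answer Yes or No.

Enumerating the 4 paths from Kk to Cc and testing each for blocking by {Bb, Tt}:
  1. Kk ← Dd → Tt ← Bb → Cc — Dd:fork[open]; Tt:collider[open]; Bb:fork[blocks] ⇒ blocked
  2. Kk ← Ss ← Bb → Cc — Ss:chain[open]; Bb:fork[blocks] ⇒ blocked
  3. Kk ← Bb → Cc — Bb:fork[blocks] ⇒ blocked
  4. Kk → Tt ← Bb → Cc — Tt:collider[open]; Bb:fork[blocks] ⇒ blocked
Since every path is blocked, d-separation holds.

Yes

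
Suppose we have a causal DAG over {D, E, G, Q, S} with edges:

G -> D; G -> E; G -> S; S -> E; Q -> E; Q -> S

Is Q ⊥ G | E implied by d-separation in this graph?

No

There are 4 undirected paths between Q and G; checking each against the conditioning set {E}:
Path 1: Q → S ← G
  S is a collider and its descendant E is conditioned on, which opens it — no node blocks this path, so it is active.
Path 2: Q → S → E ← G
  S is a chain and S is not conditioned on; E is a collider and E is conditioned on, which opens it — no node blocks this path, so it is active.
Path 3: Q → E ← S ← G
  E is a collider and E is conditioned on, which opens it; S is a chain and S is not conditioned on — no node blocks this path, so it is active.
Path 4: Q → E ← G
  E is a collider and E is conditioned on, which opens it — no node blocks this path, so it is active.
Since the path Q → S ← G is active, Q and G are not d-separated given {E}.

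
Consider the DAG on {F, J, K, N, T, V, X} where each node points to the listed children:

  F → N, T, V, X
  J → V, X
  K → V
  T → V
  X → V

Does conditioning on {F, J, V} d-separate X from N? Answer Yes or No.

Yes

There are 5 undirected paths between X and N; checking each against the conditioning set {F, J, V}:
Path 1: X ← F → N
  F is a fork here and F is conditioned on, so the path is blocked at F.
Path 2: X → V ← F → N
  F is a fork here and F is conditioned on, so the path is blocked at F.
Path 3: X → V ← T ← F → N
  F is a fork here and F is conditioned on, so the path is blocked at F.
Path 4: X ← J → V ← F → N
  J is a fork here and J is conditioned on, so the path is blocked at J.
Path 5: X ← J → V ← T ← F → N
  J is a fork here and J is conditioned on, so the path is blocked at J.
Every path is blocked, so X and N are d-separated given {F, J, V}.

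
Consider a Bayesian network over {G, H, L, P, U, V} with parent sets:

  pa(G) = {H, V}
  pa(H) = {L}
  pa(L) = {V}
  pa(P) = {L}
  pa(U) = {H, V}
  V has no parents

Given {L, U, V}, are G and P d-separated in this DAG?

Enumerating the 4 paths from G to P and testing each for blocking by {L, U, V}:
  1. G ← V → U ← H ← L → P — V:fork[blocks]; U:collider[open]; H:chain[open]; L:fork[blocks] ⇒ blocked
  2. G ← V → L → P — V:fork[blocks]; L:chain[blocks] ⇒ blocked
  3. G ← H → U ← V → L → P — H:fork[open]; U:collider[open]; V:fork[blocks]; L:chain[blocks] ⇒ blocked
  4. G ← H ← L → P — H:chain[open]; L:fork[blocks] ⇒ blocked
Every path is blocked, so G and P are d-separated given {L, U, V}.

Yes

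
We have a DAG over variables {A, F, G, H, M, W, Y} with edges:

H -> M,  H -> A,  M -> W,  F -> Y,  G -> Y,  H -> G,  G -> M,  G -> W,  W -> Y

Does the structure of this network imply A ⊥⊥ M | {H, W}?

Yes

Enumerating the 4 paths from A to M and testing each for blocking by {H, W}:
Path 1: A ← H → M
  H is a fork here and H is conditioned on, so the path is blocked at H.
Path 2: A ← H → G → W ← M
  H is a fork here and H is conditioned on, so the path is blocked at H.
Path 3: A ← H → G → Y ← W ← M
  H is a fork here and H is conditioned on, so the path is blocked at H.
Path 4: A ← H → G → M
  H is a fork here and H is conditioned on, so the path is blocked at H.
Since every path is blocked, d-separation holds.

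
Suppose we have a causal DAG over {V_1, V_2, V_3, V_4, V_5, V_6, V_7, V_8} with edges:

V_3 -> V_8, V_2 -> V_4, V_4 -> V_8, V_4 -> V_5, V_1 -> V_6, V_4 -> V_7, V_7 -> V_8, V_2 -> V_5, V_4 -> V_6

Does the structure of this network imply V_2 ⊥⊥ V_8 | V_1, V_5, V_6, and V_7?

There are 4 undirected paths between V_2 and V_8; checking each against the conditioning set {V_1, V_5, V_6, V_7}:
  1. V_2 → V_5 ← V_4 → V_7 → V_8 — V_5:collider[open]; V_4:fork[open]; V_7:chain[blocks] ⇒ blocked
  2. V_2 → V_5 ← V_4 → V_8 — V_5:collider[open]; V_4:fork[open] ⇒ active
  3. V_2 → V_4 → V_7 → V_8 — V_4:chain[open]; V_7:chain[blocks] ⇒ blocked
  4. V_2 → V_4 → V_8 — V_4:chain[open] ⇒ active
At least one path is unblocked, so d-separation fails.

No — V_2 and V_8 are not d-separated given {V_1, V_5, V_6, V_7}.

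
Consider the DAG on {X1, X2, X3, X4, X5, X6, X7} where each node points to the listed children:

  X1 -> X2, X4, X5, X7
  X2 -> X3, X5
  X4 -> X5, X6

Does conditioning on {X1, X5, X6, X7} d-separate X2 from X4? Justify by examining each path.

There are 4 undirected paths between X2 and X4; checking each against the conditioning set {X1, X5, X6, X7}:
Path 1: X2 → X5 ← X4
  X5 is a collider and X5 is conditioned on, which opens it — no node blocks this path, so it is active.
Path 2: X2 → X5 ← X1 → X4
  X1 is a fork here and X1 is conditioned on, so the path is blocked at X1.
Path 3: X2 ← X1 → X5 ← X4
  X1 is a fork here and X1 is conditioned on, so the path is blocked at X1.
Path 4: X2 ← X1 → X4
  X1 is a fork here and X1 is conditioned on, so the path is blocked at X1.
Since the path X2 → X5 ← X4 is active, X2 and X4 are not d-separated given {X1, X5, X6, X7}.

No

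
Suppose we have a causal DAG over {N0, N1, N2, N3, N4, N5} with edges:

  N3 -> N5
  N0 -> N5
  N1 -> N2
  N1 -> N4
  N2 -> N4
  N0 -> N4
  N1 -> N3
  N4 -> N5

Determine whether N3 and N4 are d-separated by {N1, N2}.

We examine all 4 paths between N3 and N4:
Path 1: N3 ← N1 → N4
  N1 is a fork here and N1 is conditioned on, so the path is blocked at N1.
Path 2: N3 ← N1 → N2 → N4
  N1 is a fork here and N1 is conditioned on, so the path is blocked at N1.
Path 3: N3 → N5 ← N4
  N5 is a collider here and neither N5 nor any of its descendants is conditioned on, so the collider stays closed — the path is blocked at N5.
Path 4: N3 → N5 ← N0 → N4
  N5 is a collider here and neither N5 nor any of its descendants is conditioned on, so the collider stays closed — the path is blocked at N5.
All paths are blocked; N3 ⊥ N4 | {N1, N2} holds.

Yes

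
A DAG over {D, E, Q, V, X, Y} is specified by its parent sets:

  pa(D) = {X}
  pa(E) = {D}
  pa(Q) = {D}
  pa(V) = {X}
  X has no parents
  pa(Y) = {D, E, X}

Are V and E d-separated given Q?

Enumerating the 4 paths from V to E and testing each for blocking by {Q}:
Path 1: V ← X → Y ← D → E
  Y is a collider here and neither Y nor any of its descendants is conditioned on, so the collider stays closed — the path is blocked at Y.
Path 2: V ← X → Y ← E
  Y is a collider here and neither Y nor any of its descendants is conditioned on, so the collider stays closed — the path is blocked at Y.
Path 3: V ← X → D → Y ← E
  Y is a collider here and neither Y nor any of its descendants is conditioned on, so the collider stays closed — the path is blocked at Y.
Path 4: V ← X → D → E
  X is a fork and X is not conditioned on; D is a chain and D is not conditioned on — no node blocks this path, so it is active.
Since the path V ← X → D → E is active, V and E are not d-separated given {Q}.

No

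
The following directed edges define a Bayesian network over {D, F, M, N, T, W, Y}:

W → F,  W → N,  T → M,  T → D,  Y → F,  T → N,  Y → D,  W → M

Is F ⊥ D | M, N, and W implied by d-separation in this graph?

There are 3 undirected paths between F and D; checking each against the conditioning set {M, N, W}:
Path 1: F ← W → M ← T → D
  W is a fork here and W is conditioned on, so the path is blocked at W.
Path 2: F ← W → N ← T → D
  W is a fork here and W is conditioned on, so the path is blocked at W.
Path 3: F ← Y → D
  Y is a fork and Y is not conditioned on — no node blocks this path, so it is active.
Because an active path exists, F and D are not d-separated.

No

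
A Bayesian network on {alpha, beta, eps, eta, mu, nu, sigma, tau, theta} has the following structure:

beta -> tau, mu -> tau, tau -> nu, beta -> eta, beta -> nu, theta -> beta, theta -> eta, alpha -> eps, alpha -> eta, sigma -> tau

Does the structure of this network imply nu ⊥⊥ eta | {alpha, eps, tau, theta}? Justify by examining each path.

No

There are 4 undirected paths between nu and eta; checking each against the conditioning set {alpha, eps, tau, theta}:
Path 1: nu ← beta → eta
  beta is a fork and beta is not conditioned on — no node blocks this path, so it is active.
Path 2: nu ← beta ← theta → eta
  theta is a fork here and theta is conditioned on, so the path is blocked at theta.
Path 3: nu ← tau ← beta → eta
  tau is a chain here and tau is conditioned on, so the path is blocked at tau.
Path 4: nu ← tau ← beta ← theta → eta
  tau is a chain here and tau is conditioned on, so the path is blocked at tau.
Because an active path exists, nu and eta are not d-separated.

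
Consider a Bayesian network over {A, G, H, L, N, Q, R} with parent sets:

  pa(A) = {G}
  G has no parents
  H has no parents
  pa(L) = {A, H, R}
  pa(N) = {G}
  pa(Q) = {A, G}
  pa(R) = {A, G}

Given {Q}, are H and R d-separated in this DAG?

4 paths connect H and R; each must be blocked for d-separation to hold:
  1. H → L ← A → Q ← G → R — L:collider[blocks]; A:fork[open]; Q:collider[open]; G:fork[open] ⇒ blocked
  2. H → L ← A ← G → R — L:collider[blocks]; A:chain[open]; G:fork[open] ⇒ blocked
  3. H → L ← A → R — L:collider[blocks]; A:fork[open] ⇒ blocked
  4. H → L ← R — L:collider[blocks] ⇒ blocked
Since every path is blocked, d-separation holds.

Yes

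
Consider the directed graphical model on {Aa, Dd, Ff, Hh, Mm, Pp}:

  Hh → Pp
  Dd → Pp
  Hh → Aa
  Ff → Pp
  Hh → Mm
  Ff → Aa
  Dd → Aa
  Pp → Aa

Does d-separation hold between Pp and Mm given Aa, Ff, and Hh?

Yes

4 paths connect Pp and Mm; each must be blocked for d-separation to hold:
  1. Pp ← Hh → Mm — Hh:fork[blocks] ⇒ blocked
  2. Pp ← Dd → Aa ← Hh → Mm — Dd:fork[open]; Aa:collider[open]; Hh:fork[blocks] ⇒ blocked
  3. Pp → Aa ← Hh → Mm — Aa:collider[open]; Hh:fork[blocks] ⇒ blocked
  4. Pp ← Ff → Aa ← Hh → Mm — Ff:fork[blocks]; Aa:collider[open]; Hh:fork[blocks] ⇒ blocked
Every path is blocked, so Pp and Mm are d-separated given {Aa, Ff, Hh}.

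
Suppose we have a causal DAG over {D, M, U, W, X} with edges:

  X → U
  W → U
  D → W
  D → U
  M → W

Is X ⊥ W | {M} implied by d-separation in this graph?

Yes — X and W are d-separated given {M}.

Enumerating the 2 paths from X to W and testing each for blocking by {M}:
Path 1: X → U ← D → W
  U is a collider here and neither U nor any of its descendants is conditioned on, so the collider stays closed — the path is blocked at U.
Path 2: X → U ← W
  U is a collider here and neither U nor any of its descendants is conditioned on, so the collider stays closed — the path is blocked at U.
Every path is blocked, so X and W are d-separated given {M}.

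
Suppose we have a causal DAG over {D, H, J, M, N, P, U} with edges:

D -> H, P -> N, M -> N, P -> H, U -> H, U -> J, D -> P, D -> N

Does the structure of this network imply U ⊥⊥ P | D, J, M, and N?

There are 3 undirected paths between U and P; checking each against the conditioning set {D, J, M, N}:
  1. U → H ← D → N ← P — H:collider[blocks]; D:fork[blocks]; N:collider[open] ⇒ blocked
  2. U → H ← D → P — H:collider[blocks]; D:fork[blocks] ⇒ blocked
  3. U → H ← P — H:collider[blocks] ⇒ blocked
Since every path is blocked, d-separation holds.

Yes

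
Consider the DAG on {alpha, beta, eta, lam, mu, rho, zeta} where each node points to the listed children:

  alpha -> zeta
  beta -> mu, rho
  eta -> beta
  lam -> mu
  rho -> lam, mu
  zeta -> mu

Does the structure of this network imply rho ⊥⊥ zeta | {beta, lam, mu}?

No

Enumerating the 3 paths from rho to zeta and testing each for blocking by {beta, lam, mu}:
Path 1: rho → mu ← zeta
  mu is a collider and mu is conditioned on, which opens it — no node blocks this path, so it is active.
Path 2: rho → lam → mu ← zeta
  lam is a chain here and lam is conditioned on, so the path is blocked at lam.
Path 3: rho ← beta → mu ← zeta
  beta is a fork here and beta is conditioned on, so the path is blocked at beta.
Because an active path exists, rho and zeta are not d-separated.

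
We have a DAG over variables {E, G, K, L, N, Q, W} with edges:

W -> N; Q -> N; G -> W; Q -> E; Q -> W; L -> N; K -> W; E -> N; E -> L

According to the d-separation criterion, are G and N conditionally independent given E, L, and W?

No

There are 4 undirected paths between G and N; checking each against the conditioning set {E, L, W}:
Path 1: G → W ← Q → E → L → N
  E is a chain here and E is conditioned on, so the path is blocked at E.
Path 2: G → W ← Q → E → N
  E is a chain here and E is conditioned on, so the path is blocked at E.
Path 3: G → W ← Q → N
  W is a collider and W is conditioned on, which opens it; Q is a fork and Q is not conditioned on — no node blocks this path, so it is active.
Path 4: G → W → N
  W is a chain here and W is conditioned on, so the path is blocked at W.
Since the path G → W ← Q → N is active, G and N are not d-separated given {E, L, W}.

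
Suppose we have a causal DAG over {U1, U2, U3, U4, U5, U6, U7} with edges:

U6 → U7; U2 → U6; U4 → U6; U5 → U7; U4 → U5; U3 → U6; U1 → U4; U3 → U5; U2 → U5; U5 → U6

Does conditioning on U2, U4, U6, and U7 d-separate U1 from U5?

Yes

Enumerating the 5 paths from U1 to U5 and testing each for blocking by {U2, U4, U6, U7}:
Path 1: U1 → U4 → U5
  U4 is a chain here and U4 is conditioned on, so the path is blocked at U4.
Path 2: U1 → U4 → U6 → U7 ← U5
  U4 is a chain here and U4 is conditioned on, so the path is blocked at U4.
Path 3: U1 → U4 → U6 ← U2 → U5
  U4 is a chain here and U4 is conditioned on, so the path is blocked at U4.
Path 4: U1 → U4 → U6 ← U5
  U4 is a chain here and U4 is conditioned on, so the path is blocked at U4.
Path 5: U1 → U4 → U6 ← U3 → U5
  U4 is a chain here and U4 is conditioned on, so the path is blocked at U4.
Since every path is blocked, d-separation holds.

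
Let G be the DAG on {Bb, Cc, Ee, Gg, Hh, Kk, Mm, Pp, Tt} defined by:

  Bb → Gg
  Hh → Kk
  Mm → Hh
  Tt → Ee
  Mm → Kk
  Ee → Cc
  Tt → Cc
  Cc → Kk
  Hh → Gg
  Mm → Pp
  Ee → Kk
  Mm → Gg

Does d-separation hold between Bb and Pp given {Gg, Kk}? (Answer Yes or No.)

3 paths connect Bb and Pp; each must be blocked for d-separation to hold:
Path 1: Bb → Gg ← Hh → Kk ← Mm → Pp
  Gg is a collider and Gg is conditioned on, which opens it; Hh is a fork and Hh is not conditioned on; Kk is a collider and Kk is conditioned on, which opens it; Mm is a fork and Mm is not conditioned on — no node blocks this path, so it is active.
Path 2: Bb → Gg ← Hh ← Mm → Pp
  Gg is a collider and Gg is conditioned on, which opens it; Hh is a chain and Hh is not conditioned on; Mm is a fork and Mm is not conditioned on — no node blocks this path, so it is active.
Path 3: Bb → Gg ← Mm → Pp
  Gg is a collider and Gg is conditioned on, which opens it; Mm is a fork and Mm is not conditioned on — no node blocks this path, so it is active.
Since the path Bb → Gg ← Hh → Kk ← Mm → Pp is active, Bb and Pp are not d-separated given {Gg, Kk}.

No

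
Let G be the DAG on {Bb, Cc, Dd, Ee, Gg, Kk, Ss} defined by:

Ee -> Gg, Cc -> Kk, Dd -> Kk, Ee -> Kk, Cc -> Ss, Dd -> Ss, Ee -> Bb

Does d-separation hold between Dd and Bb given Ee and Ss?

Yes — Dd and Bb are d-separated given {Ee, Ss}.

Enumerating the 2 paths from Dd to Bb and testing each for blocking by {Ee, Ss}:
Path 1: Dd → Ss ← Cc → Kk ← Ee → Bb
  Kk is a collider here and neither Kk nor any of its descendants is conditioned on, so the collider stays closed — the path is blocked at Kk.
Path 2: Dd → Kk ← Ee → Bb
  Kk is a collider here and neither Kk nor any of its descendants is conditioned on, so the collider stays closed — the path is blocked at Kk.
Every path is blocked, so Dd and Bb are d-separated given {Ee, Ss}.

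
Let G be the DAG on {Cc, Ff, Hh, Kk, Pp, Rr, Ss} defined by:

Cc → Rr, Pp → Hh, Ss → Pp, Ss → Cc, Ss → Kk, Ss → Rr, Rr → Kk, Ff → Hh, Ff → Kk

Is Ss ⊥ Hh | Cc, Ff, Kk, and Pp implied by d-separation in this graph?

Yes — Ss and Hh are d-separated given {Cc, Ff, Kk, Pp}.

4 paths connect Ss and Hh; each must be blocked for d-separation to hold:
  1. Ss → Kk ← Ff → Hh — Kk:collider[open]; Ff:fork[blocks] ⇒ blocked
  2. Ss → Pp → Hh — Pp:chain[blocks] ⇒ blocked
  3. Ss → Rr → Kk ← Ff → Hh — Rr:chain[open]; Kk:collider[open]; Ff:fork[blocks] ⇒ blocked
  4. Ss → Cc → Rr → Kk ← Ff → Hh — Cc:chain[blocks]; Rr:chain[open]; Kk:collider[open]; Ff:fork[blocks] ⇒ blocked
All paths are blocked; Ss ⊥ Hh | {Cc, Ff, Kk, Pp} holds.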